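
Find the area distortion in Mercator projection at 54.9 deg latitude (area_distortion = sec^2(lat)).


area_distortion = 1/cos^2(54.9) = 3.025

3.025


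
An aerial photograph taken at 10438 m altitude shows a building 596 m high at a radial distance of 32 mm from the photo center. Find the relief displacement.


d = h * r / H = 596 * 32 / 10438 = 1.83 mm

1.83 mm


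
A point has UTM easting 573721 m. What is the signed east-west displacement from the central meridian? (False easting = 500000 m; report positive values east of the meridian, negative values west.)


displacement = 573721 - 500000 = 73721 m

73721 m


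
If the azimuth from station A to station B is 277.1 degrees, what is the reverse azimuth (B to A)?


back azimuth = (277.1 + 180) mod 360 = 97.1 degrees

97.1 degrees


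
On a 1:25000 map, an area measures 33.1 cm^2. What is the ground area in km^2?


ground_area = 33.1 * (25000/100)^2 = 2068750.0 m^2 = 2.06875 km^2 ≈ 2.069 km^2

2.069 km^2


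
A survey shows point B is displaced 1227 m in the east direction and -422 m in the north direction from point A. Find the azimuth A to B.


az = atan2(1227, -422) = 109.0 deg
adjusted to 0-360: 109.0 degrees

109.0 degrees


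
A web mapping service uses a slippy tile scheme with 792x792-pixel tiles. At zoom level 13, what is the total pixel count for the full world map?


tiles per axis = 2^13 = 8192
total tiles = 8192^2 = 67108864
pixels per axis = 8192 * 792 = 6488064
total pixels = 6488064^2 = 42094974468096

42094974468096 pixels


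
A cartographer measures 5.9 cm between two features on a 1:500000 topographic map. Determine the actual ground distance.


ground = 5.9 cm * 500000 / 100 = 29500.0 m = 29.5 km

29.5 km


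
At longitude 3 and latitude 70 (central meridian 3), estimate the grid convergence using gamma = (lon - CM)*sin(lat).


gamma = (3 - 3) * sin(70) = 0 * 0.939693 = 0.0 degrees

0.0 degrees


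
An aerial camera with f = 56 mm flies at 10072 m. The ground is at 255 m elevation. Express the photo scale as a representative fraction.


scale = f / (H - h) = 56 mm / 9817 m = 56 / 9817000 = 1:175304

1:175304


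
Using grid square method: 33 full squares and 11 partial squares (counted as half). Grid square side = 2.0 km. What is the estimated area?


effective squares = 33 + 11 * 0.5 = 38.5
area = 38.5 * 4.0 = 154.0 km^2

154.0 km^2


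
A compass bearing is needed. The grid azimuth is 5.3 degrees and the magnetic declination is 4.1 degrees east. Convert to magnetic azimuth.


magnetic azimuth = grid azimuth - declination (east +ve)
mag_az = 5.3 - 4.1 = 1.2 degrees

1.2 degrees


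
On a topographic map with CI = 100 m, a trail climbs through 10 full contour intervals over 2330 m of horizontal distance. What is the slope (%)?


elevation change = 10 * 100 = 1000 m
slope = 1000 / 2330 * 100 = 42.9%

42.9%


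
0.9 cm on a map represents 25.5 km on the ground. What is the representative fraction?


ground = 25.5 km = 2550000 cm; RF denominator = ground / map = 2550000 / 0.9 ≈ 2833333; RF = 1:2833333

1:2833333


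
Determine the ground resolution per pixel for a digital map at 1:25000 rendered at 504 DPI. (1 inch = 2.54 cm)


pixel_cm = 2.54 / 504 ≈ 0.00504 cm
ground = pixel_cm * 25000 / 100 = 2.54 * 25000 / (504 * 100) = 63500 / 50400 ≈ 1.26 m

1.26 m


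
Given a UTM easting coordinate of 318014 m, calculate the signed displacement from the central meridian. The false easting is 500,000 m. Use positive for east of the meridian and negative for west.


displacement = 318014 - 500000 = -181986 m

-181986 m


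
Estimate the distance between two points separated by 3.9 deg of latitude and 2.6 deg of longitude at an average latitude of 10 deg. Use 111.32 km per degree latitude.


dlat_km = 3.9 * 111.32 = 434.148
dlon_km = 2.6 * 111.32 * cos(10) ≈ 285.035
dist = sqrt(434.148^2 + 285.035^2) ≈ 519.4 km

519.4 km


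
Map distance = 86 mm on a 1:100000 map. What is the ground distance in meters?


ground = 86 mm * 100000 / 1000 = 8600.0 m

8600.0 m


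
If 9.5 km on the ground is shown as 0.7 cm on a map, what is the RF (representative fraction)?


ground = 9.5 km = 950000 cm; RF denominator = ground / map = 950000 / 0.7 ≈ 1357143; RF = 1:1357143

1:1357143


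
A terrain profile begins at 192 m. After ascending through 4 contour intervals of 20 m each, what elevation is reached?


elevation = 192 + 4 * 20 = 272 m

272 m


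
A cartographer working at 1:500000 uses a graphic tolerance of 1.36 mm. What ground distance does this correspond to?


ground = 1.36 mm * 500000 / 1000 = 680.0 m

680.0 m


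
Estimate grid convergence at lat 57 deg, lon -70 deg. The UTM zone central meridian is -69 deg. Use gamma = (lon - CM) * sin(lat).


gamma = (-70 - -69) * sin(57) = -1 * 0.838671 = -0.839 degrees

-0.839 degrees


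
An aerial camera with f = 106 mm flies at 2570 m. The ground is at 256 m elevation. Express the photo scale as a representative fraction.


scale = f / (H - h) = 106 mm / 2314 m = 106 / 2314000 = 1:21830

1:21830


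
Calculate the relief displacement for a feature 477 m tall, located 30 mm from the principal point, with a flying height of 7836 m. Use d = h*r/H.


d = h * r / H = 477 * 30 / 7836 = 1.83 mm

1.83 mm


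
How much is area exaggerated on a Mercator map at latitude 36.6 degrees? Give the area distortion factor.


area_distortion = 1/cos^2(36.6) = 1.552

1.552


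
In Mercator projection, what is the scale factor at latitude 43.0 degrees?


SF = 1 / cos(43.0) = 1 / 0.731354 = 1.367

1.367


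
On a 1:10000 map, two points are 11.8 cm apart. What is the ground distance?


ground = 11.8 cm * 10000 / 100 = 1180.0 m = 1.18 km

1.18 km


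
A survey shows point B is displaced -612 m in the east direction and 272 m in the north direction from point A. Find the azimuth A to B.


az = atan2(-612, 272) = -66.0 deg
adjusted to 0-360: 294.0 degrees

294.0 degrees


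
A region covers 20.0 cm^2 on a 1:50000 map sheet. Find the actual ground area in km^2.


ground_area = 20.0 * (50000/100)^2 = 5000000.0 m^2 = 5.0 km^2

5.0 km^2


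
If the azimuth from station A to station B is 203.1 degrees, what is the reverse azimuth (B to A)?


back azimuth = (203.1 + 180) mod 360 = 23.1 degrees

23.1 degrees


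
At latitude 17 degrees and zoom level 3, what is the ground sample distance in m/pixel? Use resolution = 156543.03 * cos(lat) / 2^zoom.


res = 156543.03 * cos(17) / 2^3 = 156543.03 * 0.95630476 / 8 = 18712.86 m/pixel

18712.86 m/pixel


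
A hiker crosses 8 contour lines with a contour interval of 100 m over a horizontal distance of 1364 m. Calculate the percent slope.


elevation change = 8 * 100 = 800 m
slope = 800 / 1364 * 100 = 58.7%

58.7%


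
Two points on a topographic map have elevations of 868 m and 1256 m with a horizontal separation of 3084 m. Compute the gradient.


gradient = (1256 - 868) / 3084 = 388 / 3084 = 0.1258

0.1258


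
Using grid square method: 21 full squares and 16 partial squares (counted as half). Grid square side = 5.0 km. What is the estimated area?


effective squares = 21 + 16 * 0.5 = 29.0
area = 29.0 * 25.0 = 725.0 km^2

725.0 km^2


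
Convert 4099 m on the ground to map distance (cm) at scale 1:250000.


map_cm = 4099 * 100 / 250000 = 1.6396 cm ≈ 1.64 cm

1.64 cm


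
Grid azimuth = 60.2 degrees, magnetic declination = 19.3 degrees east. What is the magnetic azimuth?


magnetic azimuth = grid azimuth - declination (east +ve)
mag_az = 60.2 - 19.3 = 40.9 degrees

40.9 degrees


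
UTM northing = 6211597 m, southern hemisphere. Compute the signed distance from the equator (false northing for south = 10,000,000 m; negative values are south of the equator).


For southern: actual = 6211597 - 10000000 = -3788403 m

-3788403 m


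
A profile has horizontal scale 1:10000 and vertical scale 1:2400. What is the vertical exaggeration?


VE = horizontal_scale / vertical_scale = 10000 / 2400 ≈ 4.2

4.2x


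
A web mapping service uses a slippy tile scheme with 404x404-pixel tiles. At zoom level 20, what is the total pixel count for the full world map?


tiles per axis = 2^20 = 1048576
total tiles = 1048576^2 = 1099511627776
pixels per axis = 1048576 * 404 = 423624704
total pixels = 423624704^2 = 179457889839087616

179457889839087616 pixels


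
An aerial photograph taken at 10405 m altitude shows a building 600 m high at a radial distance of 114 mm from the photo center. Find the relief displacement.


d = h * r / H = 600 * 114 / 10405 = 6.57 mm

6.57 mm


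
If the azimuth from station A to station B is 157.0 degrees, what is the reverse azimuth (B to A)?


back azimuth = (157.0 + 180) mod 360 = 337.0 degrees

337.0 degrees


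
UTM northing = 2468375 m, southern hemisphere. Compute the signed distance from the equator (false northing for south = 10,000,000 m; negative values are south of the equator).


For southern: actual = 2468375 - 10000000 = -7531625 m

-7531625 m


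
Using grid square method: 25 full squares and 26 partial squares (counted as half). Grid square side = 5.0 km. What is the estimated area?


effective squares = 25 + 26 * 0.5 = 38.0
area = 38.0 * 25.0 = 950.0 km^2

950.0 km^2


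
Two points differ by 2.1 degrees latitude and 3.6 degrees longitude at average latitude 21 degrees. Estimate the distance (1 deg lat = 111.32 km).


dlat_km = 2.1 * 111.32 = 233.772
dlon_km = 3.6 * 111.32 * cos(21) ≈ 374.134
dist = sqrt(233.772^2 + 374.134^2) ≈ 441.2 km

441.2 km


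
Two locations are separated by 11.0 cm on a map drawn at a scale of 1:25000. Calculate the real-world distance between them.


ground = 11.0 cm * 25000 / 100 = 2750.0 m = 2.75 km

2.75 km


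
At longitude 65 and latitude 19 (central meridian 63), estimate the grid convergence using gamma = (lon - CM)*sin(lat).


gamma = (65 - 63) * sin(19) = 2 * 0.325568 = 0.651 degrees

0.651 degrees


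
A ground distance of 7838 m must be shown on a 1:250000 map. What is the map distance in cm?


map_cm = 7838 * 100 / 250000 = 3.1352 cm ≈ 3.14 cm

3.14 cm


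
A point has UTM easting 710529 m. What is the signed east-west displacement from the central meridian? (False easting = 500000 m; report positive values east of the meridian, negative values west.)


displacement = 710529 - 500000 = 210529 m

210529 m


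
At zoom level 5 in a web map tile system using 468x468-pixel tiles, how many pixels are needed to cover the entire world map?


tiles per axis = 2^5 = 32
total tiles = 32^2 = 1024
pixels per axis = 32 * 468 = 14976
total pixels = 14976^2 = 224280576

224280576 pixels


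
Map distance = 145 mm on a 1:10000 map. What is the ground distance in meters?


ground = 145 mm * 10000 / 1000 = 1450.0 m

1450.0 m


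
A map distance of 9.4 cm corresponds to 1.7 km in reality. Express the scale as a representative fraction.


ground = 1.7 km = 170000 cm; RF denominator = ground / map = 170000 / 9.4 ≈ 18085; RF = 1:18085

1:18085


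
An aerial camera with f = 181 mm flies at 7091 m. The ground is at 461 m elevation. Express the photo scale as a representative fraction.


scale = f / (H - h) = 181 mm / 6630 m = 181 / 6630000 = 1:36630

1:36630


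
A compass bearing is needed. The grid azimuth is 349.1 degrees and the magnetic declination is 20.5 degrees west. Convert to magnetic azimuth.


magnetic azimuth = grid azimuth - declination (east +ve)
mag_az = 349.1 - -20.5 = 9.6 degrees

9.6 degrees


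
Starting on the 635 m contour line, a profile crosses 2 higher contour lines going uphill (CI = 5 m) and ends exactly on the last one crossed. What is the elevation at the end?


elevation = 635 + 2 * 5 = 645 m

645 m


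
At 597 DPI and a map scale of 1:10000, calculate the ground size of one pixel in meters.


pixel_cm = 2.54 / 597 ≈ 0.004255 cm
ground = pixel_cm * 10000 / 100 = 2.54 * 10000 / (597 * 100) = 25400 / 59700 ≈ 0.43 m

0.43 m


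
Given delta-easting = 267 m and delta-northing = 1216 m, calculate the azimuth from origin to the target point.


az = atan2(267, 1216) = 12.4 deg
adjusted to 0-360: 12.4 degrees

12.4 degrees


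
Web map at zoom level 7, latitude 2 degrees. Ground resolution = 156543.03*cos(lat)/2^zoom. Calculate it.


res = 156543.03 * cos(2) / 2^7 = 156543.03 * 0.99939083 / 128 = 1222.25 m/pixel

1222.25 m/pixel


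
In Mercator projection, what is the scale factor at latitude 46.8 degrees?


SF = 1 / cos(46.8) = 1 / 0.684547 = 1.461

1.461


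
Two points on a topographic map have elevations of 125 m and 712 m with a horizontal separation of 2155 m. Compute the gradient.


gradient = (712 - 125) / 2155 = 587 / 2155 = 0.2724

0.2724


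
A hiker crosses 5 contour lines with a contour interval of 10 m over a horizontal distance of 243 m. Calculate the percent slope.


elevation change = 5 * 10 = 50 m
slope = 50 / 243 * 100 = 20.6%

20.6%


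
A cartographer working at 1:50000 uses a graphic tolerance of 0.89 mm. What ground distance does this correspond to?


ground = 0.89 mm * 50000 / 1000 = 44.5 m

44.5 m


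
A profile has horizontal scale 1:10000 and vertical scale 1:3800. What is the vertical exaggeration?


VE = horizontal_scale / vertical_scale = 10000 / 3800 ≈ 2.6

2.6x


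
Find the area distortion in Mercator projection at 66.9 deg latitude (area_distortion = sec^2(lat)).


area_distortion = 1/cos^2(66.9) = 6.497

6.497


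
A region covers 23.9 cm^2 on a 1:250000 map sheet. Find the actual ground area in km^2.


ground_area = 23.9 * (250000/100)^2 = 149375000.0 m^2 = 149.375 km^2

149.375 km^2


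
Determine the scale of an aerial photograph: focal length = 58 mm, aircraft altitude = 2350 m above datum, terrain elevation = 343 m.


scale = f / (H - h) = 58 mm / 2007 m = 58 / 2007000 = 1:34603

1:34603


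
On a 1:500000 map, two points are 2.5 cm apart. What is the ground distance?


ground = 2.5 cm * 500000 / 100 = 12500.0 m = 12.5 km

12.5 km


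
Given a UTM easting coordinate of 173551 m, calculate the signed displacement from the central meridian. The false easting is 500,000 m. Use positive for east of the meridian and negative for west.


displacement = 173551 - 500000 = -326449 m

-326449 m


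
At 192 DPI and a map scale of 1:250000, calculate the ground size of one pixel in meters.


pixel_cm = 2.54 / 192 ≈ 0.013229 cm
ground = pixel_cm * 250000 / 100 = 2.54 * 250000 / (192 * 100) = 635000 / 19200 ≈ 33.07 m

33.07 m


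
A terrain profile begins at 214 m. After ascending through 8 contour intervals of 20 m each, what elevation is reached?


elevation = 214 + 8 * 20 = 374 m

374 m


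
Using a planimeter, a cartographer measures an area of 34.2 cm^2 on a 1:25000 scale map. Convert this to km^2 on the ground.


ground_area = 34.2 * (25000/100)^2 = 2137500.0 m^2 = 2.1375 km^2 ≈ 2.138 km^2

2.138 km^2


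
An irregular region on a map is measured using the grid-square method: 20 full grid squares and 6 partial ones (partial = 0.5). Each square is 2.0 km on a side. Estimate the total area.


effective squares = 20 + 6 * 0.5 = 23.0
area = 23.0 * 4.0 = 92.0 km^2

92.0 km^2


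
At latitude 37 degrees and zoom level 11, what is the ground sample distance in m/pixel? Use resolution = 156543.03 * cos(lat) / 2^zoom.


res = 156543.03 * cos(37) / 2^11 = 156543.03 * 0.79863551 / 2048 = 61.05 m/pixel

61.05 m/pixel


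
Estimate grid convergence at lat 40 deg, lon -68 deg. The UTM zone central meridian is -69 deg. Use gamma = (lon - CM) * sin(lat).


gamma = (-68 - -69) * sin(40) = 1 * 0.642788 = 0.643 degrees

0.643 degrees


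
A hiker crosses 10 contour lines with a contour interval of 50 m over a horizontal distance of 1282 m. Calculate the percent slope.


elevation change = 10 * 50 = 500 m
slope = 500 / 1282 * 100 = 39.0%

39.0%


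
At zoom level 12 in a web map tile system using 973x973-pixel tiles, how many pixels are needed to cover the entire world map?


tiles per axis = 2^12 = 4096
total tiles = 4096^2 = 16777216
pixels per axis = 4096 * 973 = 3985408
total pixels = 3985408^2 = 15883476926464

15883476926464 pixels


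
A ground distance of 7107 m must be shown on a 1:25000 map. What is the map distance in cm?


map_cm = 7107 * 100 / 25000 = 28.428 cm ≈ 28.43 cm

28.43 cm


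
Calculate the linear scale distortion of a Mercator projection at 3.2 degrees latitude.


SF = 1 / cos(3.2) = 1 / 0.998441 = 1.002

1.002


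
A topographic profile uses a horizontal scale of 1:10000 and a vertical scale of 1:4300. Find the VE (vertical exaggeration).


VE = horizontal_scale / vertical_scale = 10000 / 4300 ≈ 2.3

2.3x


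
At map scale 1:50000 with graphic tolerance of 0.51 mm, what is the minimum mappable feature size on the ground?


ground = 0.51 mm * 50000 / 1000 = 25.5 m

25.5 m


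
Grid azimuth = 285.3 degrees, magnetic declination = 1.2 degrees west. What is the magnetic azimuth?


magnetic azimuth = grid azimuth - declination (east +ve)
mag_az = 285.3 - -1.2 = 286.5 degrees

286.5 degrees


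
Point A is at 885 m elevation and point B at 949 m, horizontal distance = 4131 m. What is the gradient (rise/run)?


gradient = (949 - 885) / 4131 = 64 / 4131 = 0.0155

0.0155


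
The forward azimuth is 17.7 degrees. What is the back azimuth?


back azimuth = (17.7 + 180) mod 360 = 197.7 degrees

197.7 degrees


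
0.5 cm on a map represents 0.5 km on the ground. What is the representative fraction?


ground = 0.5 km = 50000 cm; RF denominator = ground / map = 50000 / 0.5 = 100000; RF = 1:100000

1:100000


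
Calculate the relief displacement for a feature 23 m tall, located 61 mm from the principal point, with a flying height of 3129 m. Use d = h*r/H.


d = h * r / H = 23 * 61 / 3129 = 0.45 mm

0.45 mm


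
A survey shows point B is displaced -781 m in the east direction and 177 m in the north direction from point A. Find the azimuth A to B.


az = atan2(-781, 177) = -77.2 deg
adjusted to 0-360: 282.8 degrees

282.8 degrees


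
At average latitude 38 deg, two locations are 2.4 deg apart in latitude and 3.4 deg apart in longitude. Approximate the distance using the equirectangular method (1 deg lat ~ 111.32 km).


dlat_km = 2.4 * 111.32 = 267.168
dlon_km = 3.4 * 111.32 * cos(38) ≈ 298.253
dist = sqrt(267.168^2 + 298.253^2) ≈ 400.4 km

400.4 km


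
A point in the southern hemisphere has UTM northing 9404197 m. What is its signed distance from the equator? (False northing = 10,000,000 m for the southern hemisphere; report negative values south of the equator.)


For southern: actual = 9404197 - 10000000 = -595803 m

-595803 m


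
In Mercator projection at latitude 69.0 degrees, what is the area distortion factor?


area_distortion = 1/cos^2(69.0) = 7.786

7.786


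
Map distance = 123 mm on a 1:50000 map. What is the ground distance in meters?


ground = 123 mm * 50000 / 1000 = 6150.0 m

6150.0 m


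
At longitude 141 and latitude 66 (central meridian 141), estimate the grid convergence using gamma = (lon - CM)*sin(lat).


gamma = (141 - 141) * sin(66) = 0 * 0.913545 = 0.0 degrees

0.0 degrees


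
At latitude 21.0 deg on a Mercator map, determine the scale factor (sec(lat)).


SF = 1 / cos(21.0) = 1 / 0.93358 = 1.071

1.071


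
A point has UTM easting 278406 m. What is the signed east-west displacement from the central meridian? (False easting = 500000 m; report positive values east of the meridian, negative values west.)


displacement = 278406 - 500000 = -221594 m

-221594 m


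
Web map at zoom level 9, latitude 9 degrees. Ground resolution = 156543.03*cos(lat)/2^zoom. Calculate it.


res = 156543.03 * cos(9) / 2^9 = 156543.03 * 0.98768834 / 512 = 301.98 m/pixel

301.98 m/pixel


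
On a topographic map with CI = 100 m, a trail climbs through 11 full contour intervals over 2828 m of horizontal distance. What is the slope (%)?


elevation change = 11 * 100 = 1100 m
slope = 1100 / 2828 * 100 = 38.9%

38.9%


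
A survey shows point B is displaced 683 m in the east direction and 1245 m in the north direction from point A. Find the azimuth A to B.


az = atan2(683, 1245) = 28.7 deg
adjusted to 0-360: 28.7 degrees

28.7 degrees


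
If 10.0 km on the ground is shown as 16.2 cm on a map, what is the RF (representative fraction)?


ground = 10.0 km = 1000000 cm; RF denominator = ground / map = 1000000 / 16.2 ≈ 61728; RF = 1:61728

1:61728


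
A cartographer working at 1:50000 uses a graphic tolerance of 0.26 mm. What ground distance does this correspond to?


ground = 0.26 mm * 50000 / 1000 = 13.0 m

13.0 m


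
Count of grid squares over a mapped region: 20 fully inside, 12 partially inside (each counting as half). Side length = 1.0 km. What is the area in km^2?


effective squares = 20 + 12 * 0.5 = 26.0
area = 26.0 * 1.0 = 26.0 km^2

26.0 km^2


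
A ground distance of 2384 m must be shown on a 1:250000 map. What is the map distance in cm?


map_cm = 2384 * 100 / 250000 = 0.9536 cm ≈ 0.95 cm

0.95 cm


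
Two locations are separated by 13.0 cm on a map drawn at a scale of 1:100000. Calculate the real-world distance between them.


ground = 13.0 cm * 100000 / 100 = 13000.0 m = 13.0 km

13.0 km


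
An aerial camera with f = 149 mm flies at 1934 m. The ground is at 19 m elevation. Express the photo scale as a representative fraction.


scale = f / (H - h) = 149 mm / 1915 m = 149 / 1915000 = 1:12852

1:12852


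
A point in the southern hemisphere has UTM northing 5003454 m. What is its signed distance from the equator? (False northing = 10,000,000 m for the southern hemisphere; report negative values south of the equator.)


For southern: actual = 5003454 - 10000000 = -4996546 m

-4996546 m


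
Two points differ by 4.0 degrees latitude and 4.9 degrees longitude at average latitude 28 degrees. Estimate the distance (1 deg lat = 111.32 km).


dlat_km = 4.0 * 111.32 = 445.28
dlon_km = 4.9 * 111.32 * cos(28) ≈ 481.62
dist = sqrt(445.28^2 + 481.62^2) ≈ 655.9 km

655.9 km


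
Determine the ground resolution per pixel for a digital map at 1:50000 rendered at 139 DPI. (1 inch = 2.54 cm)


pixel_cm = 2.54 / 139 ≈ 0.018273 cm
ground = pixel_cm * 50000 / 100 = 2.54 * 50000 / (139 * 100) = 127000 / 13900 ≈ 9.14 m

9.14 m


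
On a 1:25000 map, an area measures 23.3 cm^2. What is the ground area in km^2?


ground_area = 23.3 * (25000/100)^2 = 1456250.0 m^2 = 1.45625 km^2 ≈ 1.456 km^2

1.456 km^2


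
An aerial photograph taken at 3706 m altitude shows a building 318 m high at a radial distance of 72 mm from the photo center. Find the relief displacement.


d = h * r / H = 318 * 72 / 3706 = 6.18 mm

6.18 mm


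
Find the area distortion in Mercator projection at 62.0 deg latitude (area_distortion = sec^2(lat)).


area_distortion = 1/cos^2(62.0) = 4.537

4.537


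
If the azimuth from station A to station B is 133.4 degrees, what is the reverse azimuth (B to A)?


back azimuth = (133.4 + 180) mod 360 = 313.4 degrees

313.4 degrees


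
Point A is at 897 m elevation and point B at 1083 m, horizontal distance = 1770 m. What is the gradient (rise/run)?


gradient = (1083 - 897) / 1770 = 186 / 1770 = 0.1051

0.1051


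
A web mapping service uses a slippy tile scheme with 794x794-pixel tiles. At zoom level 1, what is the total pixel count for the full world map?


tiles per axis = 2^1 = 2
total tiles = 2^2 = 4
pixels per axis = 2 * 794 = 1588
total pixels = 1588^2 = 2521744

2521744 pixels


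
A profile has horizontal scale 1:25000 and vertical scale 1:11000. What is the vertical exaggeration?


VE = horizontal_scale / vertical_scale = 25000 / 11000 ≈ 2.3

2.3x


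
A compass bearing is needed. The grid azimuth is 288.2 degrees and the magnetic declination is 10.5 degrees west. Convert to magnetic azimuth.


magnetic azimuth = grid azimuth - declination (east +ve)
mag_az = 288.2 - -10.5 = 298.7 degrees

298.7 degrees


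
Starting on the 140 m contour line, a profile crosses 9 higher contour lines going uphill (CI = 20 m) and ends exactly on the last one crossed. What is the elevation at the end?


elevation = 140 + 9 * 20 = 320 m

320 m


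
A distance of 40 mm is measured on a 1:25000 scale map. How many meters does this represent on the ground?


ground = 40 mm * 25000 / 1000 = 1000.0 m

1000.0 m


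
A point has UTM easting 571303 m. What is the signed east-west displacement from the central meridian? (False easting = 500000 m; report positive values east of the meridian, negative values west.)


displacement = 571303 - 500000 = 71303 m

71303 m


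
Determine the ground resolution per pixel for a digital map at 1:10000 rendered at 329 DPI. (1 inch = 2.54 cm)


pixel_cm = 2.54 / 329 ≈ 0.00772 cm
ground = pixel_cm * 10000 / 100 = 2.54 * 10000 / (329 * 100) = 25400 / 32900 ≈ 0.77 m

0.77 m


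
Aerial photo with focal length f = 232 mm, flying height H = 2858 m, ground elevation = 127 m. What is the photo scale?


scale = f / (H - h) = 232 mm / 2731 m = 232 / 2731000 = 1:11772

1:11772


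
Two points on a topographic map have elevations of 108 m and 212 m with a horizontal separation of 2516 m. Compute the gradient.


gradient = (212 - 108) / 2516 = 104 / 2516 = 0.0413

0.0413


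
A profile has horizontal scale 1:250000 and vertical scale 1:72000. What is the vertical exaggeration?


VE = horizontal_scale / vertical_scale = 250000 / 72000 ≈ 3.5

3.5x


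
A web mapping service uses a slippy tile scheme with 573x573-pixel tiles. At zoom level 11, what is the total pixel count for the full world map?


tiles per axis = 2^11 = 2048
total tiles = 2048^2 = 4194304
pixels per axis = 2048 * 573 = 1173504
total pixels = 1173504^2 = 1377111638016

1377111638016 pixels


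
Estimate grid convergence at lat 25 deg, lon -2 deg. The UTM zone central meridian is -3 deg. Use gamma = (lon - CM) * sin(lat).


gamma = (-2 - -3) * sin(25) = 1 * 0.422618 = 0.423 degrees

0.423 degrees


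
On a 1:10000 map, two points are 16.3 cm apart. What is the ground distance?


ground = 16.3 cm * 10000 / 100 = 1630.0 m = 1.63 km

1.63 km


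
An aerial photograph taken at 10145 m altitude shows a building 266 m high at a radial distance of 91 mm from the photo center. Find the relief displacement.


d = h * r / H = 266 * 91 / 10145 = 2.39 mm

2.39 mm


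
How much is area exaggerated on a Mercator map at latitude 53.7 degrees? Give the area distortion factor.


area_distortion = 1/cos^2(53.7) = 2.853

2.853


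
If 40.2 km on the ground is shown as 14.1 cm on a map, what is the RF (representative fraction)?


ground = 40.2 km = 4020000 cm; RF denominator = ground / map = 4020000 / 14.1 ≈ 285106; RF = 1:285106

1:285106


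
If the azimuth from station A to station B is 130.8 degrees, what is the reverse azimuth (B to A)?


back azimuth = (130.8 + 180) mod 360 = 310.8 degrees

310.8 degrees


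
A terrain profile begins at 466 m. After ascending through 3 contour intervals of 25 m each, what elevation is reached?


elevation = 466 + 3 * 25 = 541 m

541 m


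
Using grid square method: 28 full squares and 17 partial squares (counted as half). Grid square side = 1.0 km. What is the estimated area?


effective squares = 28 + 17 * 0.5 = 36.5
area = 36.5 * 1.0 = 36.5 km^2

36.5 km^2


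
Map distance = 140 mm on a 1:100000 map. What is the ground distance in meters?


ground = 140 mm * 100000 / 1000 = 14000.0 m

14000.0 m


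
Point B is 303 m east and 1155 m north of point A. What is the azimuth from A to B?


az = atan2(303, 1155) = 14.7 deg
adjusted to 0-360: 14.7 degrees

14.7 degrees


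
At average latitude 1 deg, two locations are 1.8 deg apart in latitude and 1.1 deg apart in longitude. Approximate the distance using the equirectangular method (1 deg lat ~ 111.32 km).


dlat_km = 1.8 * 111.32 = 200.376
dlon_km = 1.1 * 111.32 * cos(1) ≈ 122.433
dist = sqrt(200.376^2 + 122.433^2) ≈ 234.8 km

234.8 km


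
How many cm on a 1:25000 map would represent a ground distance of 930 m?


map_cm = 930 * 100 / 25000 = 3.72 cm

3.72 cm


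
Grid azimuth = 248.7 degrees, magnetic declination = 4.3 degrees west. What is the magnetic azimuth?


magnetic azimuth = grid azimuth - declination (east +ve)
mag_az = 248.7 - -4.3 = 253.0 degrees

253.0 degrees


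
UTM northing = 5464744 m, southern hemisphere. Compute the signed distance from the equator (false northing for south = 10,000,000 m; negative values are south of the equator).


For southern: actual = 5464744 - 10000000 = -4535256 m

-4535256 m


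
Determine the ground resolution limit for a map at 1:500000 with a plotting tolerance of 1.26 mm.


ground = 1.26 mm * 500000 / 1000 = 630.0 m

630.0 m


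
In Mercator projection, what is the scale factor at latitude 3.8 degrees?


SF = 1 / cos(3.8) = 1 / 0.997801 = 1.002

1.002


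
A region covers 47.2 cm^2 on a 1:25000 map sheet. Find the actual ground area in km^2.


ground_area = 47.2 * (25000/100)^2 = 2950000.0 m^2 = 2.95 km^2

2.95 km^2


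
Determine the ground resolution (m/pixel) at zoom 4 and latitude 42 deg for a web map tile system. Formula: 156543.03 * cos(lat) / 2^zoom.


res = 156543.03 * cos(42) / 2^4 = 156543.03 * 0.74314483 / 16 = 7270.88 m/pixel

7270.88 m/pixel


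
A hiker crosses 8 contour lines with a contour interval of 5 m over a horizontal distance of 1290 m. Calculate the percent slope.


elevation change = 8 * 5 = 40 m
slope = 40 / 1290 * 100 = 3.1%

3.1%


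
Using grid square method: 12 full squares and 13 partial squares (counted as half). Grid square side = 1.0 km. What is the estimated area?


effective squares = 12 + 13 * 0.5 = 18.5
area = 18.5 * 1.0 = 18.5 km^2

18.5 km^2


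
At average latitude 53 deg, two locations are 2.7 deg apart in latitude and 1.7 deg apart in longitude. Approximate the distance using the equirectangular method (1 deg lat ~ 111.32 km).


dlat_km = 2.7 * 111.32 = 300.564
dlon_km = 1.7 * 111.32 * cos(53) ≈ 113.89
dist = sqrt(300.564^2 + 113.89^2) ≈ 321.4 km

321.4 km


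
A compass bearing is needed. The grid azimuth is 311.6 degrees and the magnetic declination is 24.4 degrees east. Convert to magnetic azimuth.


magnetic azimuth = grid azimuth - declination (east +ve)
mag_az = 311.6 - 24.4 = 287.2 degrees

287.2 degrees


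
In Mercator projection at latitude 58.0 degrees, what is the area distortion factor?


area_distortion = 1/cos^2(58.0) = 3.561

3.561


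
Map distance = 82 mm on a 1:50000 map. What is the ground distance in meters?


ground = 82 mm * 50000 / 1000 = 4100.0 m

4100.0 m


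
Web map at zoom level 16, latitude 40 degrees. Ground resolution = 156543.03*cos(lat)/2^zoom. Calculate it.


res = 156543.03 * cos(40) / 2^16 = 156543.03 * 0.76604444 / 65536 = 1.83 m/pixel

1.83 m/pixel


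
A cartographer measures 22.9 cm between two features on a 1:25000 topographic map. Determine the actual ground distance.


ground = 22.9 cm * 25000 / 100 = 5725.0 m = 5.725 km

5.725 km


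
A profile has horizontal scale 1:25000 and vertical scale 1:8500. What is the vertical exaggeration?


VE = horizontal_scale / vertical_scale = 25000 / 8500 ≈ 2.9

2.9x


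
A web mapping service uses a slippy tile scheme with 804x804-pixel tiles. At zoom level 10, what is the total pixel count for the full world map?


tiles per axis = 2^10 = 1024
total tiles = 1024^2 = 1048576
pixels per axis = 1024 * 804 = 823296
total pixels = 823296^2 = 677816303616

677816303616 pixels


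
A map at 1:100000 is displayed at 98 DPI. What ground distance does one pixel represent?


pixel_cm = 2.54 / 98 ≈ 0.025918 cm
ground = pixel_cm * 100000 / 100 = 2.54 * 100000 / (98 * 100) = 254000 / 9800 ≈ 25.92 m

25.92 m


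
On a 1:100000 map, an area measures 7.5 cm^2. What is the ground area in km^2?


ground_area = 7.5 * (100000/100)^2 = 7500000.0 m^2 = 7.5 km^2

7.5 km^2


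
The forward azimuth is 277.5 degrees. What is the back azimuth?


back azimuth = (277.5 + 180) mod 360 = 97.5 degrees

97.5 degrees


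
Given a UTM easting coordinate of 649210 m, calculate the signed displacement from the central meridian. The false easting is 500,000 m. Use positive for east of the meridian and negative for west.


displacement = 649210 - 500000 = 149210 m

149210 m


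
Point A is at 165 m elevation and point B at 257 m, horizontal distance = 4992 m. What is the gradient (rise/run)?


gradient = (257 - 165) / 4992 = 92 / 4992 = 0.0184

0.0184


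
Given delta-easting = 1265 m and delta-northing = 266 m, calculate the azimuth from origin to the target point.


az = atan2(1265, 266) = 78.1 deg
adjusted to 0-360: 78.1 degrees

78.1 degrees


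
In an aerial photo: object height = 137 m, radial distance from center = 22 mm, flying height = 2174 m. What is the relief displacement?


d = h * r / H = 137 * 22 / 2174 = 1.39 mm

1.39 mm


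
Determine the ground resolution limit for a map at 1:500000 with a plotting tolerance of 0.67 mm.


ground = 0.67 mm * 500000 / 1000 = 335.0 m

335.0 m


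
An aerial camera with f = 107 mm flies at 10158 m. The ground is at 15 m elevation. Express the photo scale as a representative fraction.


scale = f / (H - h) = 107 mm / 10143 m = 107 / 10143000 = 1:94794

1:94794


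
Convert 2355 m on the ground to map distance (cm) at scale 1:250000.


map_cm = 2355 * 100 / 250000 = 0.942 cm ≈ 0.94 cm

0.94 cm


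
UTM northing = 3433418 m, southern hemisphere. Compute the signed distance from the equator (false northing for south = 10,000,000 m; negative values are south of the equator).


For southern: actual = 3433418 - 10000000 = -6566582 m

-6566582 m


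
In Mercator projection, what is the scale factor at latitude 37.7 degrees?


SF = 1 / cos(37.7) = 1 / 0.791224 = 1.264

1.264


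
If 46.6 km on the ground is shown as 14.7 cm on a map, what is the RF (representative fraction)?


ground = 46.6 km = 4660000 cm; RF denominator = ground / map = 4660000 / 14.7 ≈ 317007; RF = 1:317007

1:317007


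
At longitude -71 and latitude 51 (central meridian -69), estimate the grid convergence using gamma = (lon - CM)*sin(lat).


gamma = (-71 - -69) * sin(51) = -2 * 0.777146 = -1.554 degrees

-1.554 degrees


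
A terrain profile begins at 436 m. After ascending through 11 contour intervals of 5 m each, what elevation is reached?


elevation = 436 + 11 * 5 = 491 m

491 m


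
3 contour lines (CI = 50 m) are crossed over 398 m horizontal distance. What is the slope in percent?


elevation change = 3 * 50 = 150 m
slope = 150 / 398 * 100 = 37.7%

37.7%


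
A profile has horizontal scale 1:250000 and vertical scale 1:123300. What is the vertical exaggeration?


VE = horizontal_scale / vertical_scale = 250000 / 123300 ≈ 2.0

2.0x


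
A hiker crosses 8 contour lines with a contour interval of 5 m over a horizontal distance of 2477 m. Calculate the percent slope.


elevation change = 8 * 5 = 40 m
slope = 40 / 2477 * 100 = 1.6%

1.6%


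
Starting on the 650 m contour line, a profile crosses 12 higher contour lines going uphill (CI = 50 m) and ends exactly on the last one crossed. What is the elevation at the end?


elevation = 650 + 12 * 50 = 1250 m

1250 m


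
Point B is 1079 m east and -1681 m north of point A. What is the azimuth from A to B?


az = atan2(1079, -1681) = 147.3 deg
adjusted to 0-360: 147.3 degrees

147.3 degrees


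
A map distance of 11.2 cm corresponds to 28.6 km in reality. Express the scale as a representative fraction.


ground = 28.6 km = 2860000 cm; RF denominator = ground / map = 2860000 / 11.2 ≈ 255357; RF = 1:255357

1:255357


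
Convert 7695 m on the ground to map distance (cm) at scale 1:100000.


map_cm = 7695 * 100 / 100000 = 7.695 cm ≈ 7.7 cm

7.7 cm


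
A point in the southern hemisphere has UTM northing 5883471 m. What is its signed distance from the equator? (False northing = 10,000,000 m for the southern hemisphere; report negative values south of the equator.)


For southern: actual = 5883471 - 10000000 = -4116529 m

-4116529 m


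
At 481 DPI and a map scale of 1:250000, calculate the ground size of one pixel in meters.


pixel_cm = 2.54 / 481 ≈ 0.005281 cm
ground = pixel_cm * 250000 / 100 = 2.54 * 250000 / (481 * 100) = 635000 / 48100 ≈ 13.2 m

13.2 m


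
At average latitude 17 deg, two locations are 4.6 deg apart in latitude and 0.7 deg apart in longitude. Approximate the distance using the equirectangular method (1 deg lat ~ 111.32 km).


dlat_km = 4.6 * 111.32 = 512.072
dlon_km = 0.7 * 111.32 * cos(17) ≈ 74.519
dist = sqrt(512.072^2 + 74.519^2) ≈ 517.5 km

517.5 km


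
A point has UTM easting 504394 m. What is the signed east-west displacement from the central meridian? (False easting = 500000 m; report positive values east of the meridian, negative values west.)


displacement = 504394 - 500000 = 4394 m

4394 m


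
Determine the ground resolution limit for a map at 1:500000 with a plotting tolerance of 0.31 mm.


ground = 0.31 mm * 500000 / 1000 = 155.0 m

155.0 m


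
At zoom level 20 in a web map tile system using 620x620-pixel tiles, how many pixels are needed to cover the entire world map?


tiles per axis = 2^20 = 1048576
total tiles = 1048576^2 = 1099511627776
pixels per axis = 1048576 * 620 = 650117120
total pixels = 650117120^2 = 422652269717094400

422652269717094400 pixels


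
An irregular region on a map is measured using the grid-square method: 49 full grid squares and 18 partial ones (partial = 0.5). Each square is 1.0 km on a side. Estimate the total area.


effective squares = 49 + 18 * 0.5 = 58.0
area = 58.0 * 1.0 = 58.0 km^2

58.0 km^2


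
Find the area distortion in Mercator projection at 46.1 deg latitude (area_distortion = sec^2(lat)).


area_distortion = 1/cos^2(46.1) = 2.08

2.08


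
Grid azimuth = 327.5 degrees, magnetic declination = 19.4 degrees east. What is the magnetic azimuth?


magnetic azimuth = grid azimuth - declination (east +ve)
mag_az = 327.5 - 19.4 = 308.1 degrees

308.1 degrees


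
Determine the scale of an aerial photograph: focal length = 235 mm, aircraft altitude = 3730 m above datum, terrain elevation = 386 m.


scale = f / (H - h) = 235 mm / 3344 m = 235 / 3344000 = 1:14230

1:14230


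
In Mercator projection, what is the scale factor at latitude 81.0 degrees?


SF = 1 / cos(81.0) = 1 / 0.156434 = 6.392

6.392


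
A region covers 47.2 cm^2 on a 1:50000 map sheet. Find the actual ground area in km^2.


ground_area = 47.2 * (50000/100)^2 = 11800000.0 m^2 = 11.8 km^2

11.8 km^2


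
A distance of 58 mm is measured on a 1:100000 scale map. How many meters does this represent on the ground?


ground = 58 mm * 100000 / 1000 = 5800.0 m

5800.0 m


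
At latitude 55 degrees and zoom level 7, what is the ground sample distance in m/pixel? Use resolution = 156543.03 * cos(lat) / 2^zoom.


res = 156543.03 * cos(55) / 2^7 = 156543.03 * 0.57357644 / 128 = 701.48 m/pixel

701.48 m/pixel


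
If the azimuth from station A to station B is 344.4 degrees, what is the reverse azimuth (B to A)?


back azimuth = (344.4 + 180) mod 360 = 164.4 degrees

164.4 degrees


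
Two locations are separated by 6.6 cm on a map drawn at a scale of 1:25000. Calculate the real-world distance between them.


ground = 6.6 cm * 25000 / 100 = 1650.0 m = 1.65 km

1.65 km
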